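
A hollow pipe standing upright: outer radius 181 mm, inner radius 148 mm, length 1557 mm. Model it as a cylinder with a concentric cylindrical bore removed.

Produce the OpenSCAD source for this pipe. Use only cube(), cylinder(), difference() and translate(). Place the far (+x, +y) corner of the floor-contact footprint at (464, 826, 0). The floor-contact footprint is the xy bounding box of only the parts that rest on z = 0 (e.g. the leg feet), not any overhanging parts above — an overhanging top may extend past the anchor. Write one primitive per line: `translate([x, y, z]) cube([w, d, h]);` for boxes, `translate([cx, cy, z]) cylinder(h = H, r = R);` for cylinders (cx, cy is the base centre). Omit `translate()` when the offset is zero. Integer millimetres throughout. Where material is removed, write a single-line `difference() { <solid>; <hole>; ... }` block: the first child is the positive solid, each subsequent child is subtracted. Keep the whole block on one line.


difference() { translate([283, 645, 0]) cylinder(h = 1557, r = 181); translate([283, 645, 0]) cylinder(h = 1557, r = 148); }


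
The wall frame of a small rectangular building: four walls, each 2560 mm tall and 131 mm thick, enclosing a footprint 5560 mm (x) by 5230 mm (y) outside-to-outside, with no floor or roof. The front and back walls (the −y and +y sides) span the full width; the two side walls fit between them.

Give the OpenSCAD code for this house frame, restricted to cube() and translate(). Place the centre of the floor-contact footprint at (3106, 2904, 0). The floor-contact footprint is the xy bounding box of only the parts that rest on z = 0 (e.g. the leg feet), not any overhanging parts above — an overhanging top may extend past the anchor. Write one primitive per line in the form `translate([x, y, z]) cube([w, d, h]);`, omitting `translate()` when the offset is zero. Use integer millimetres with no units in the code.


translate([326, 289, 0]) cube([5560, 131, 2560]);
translate([326, 5388, 0]) cube([5560, 131, 2560]);
translate([326, 420, 0]) cube([131, 4968, 2560]);
translate([5755, 420, 0]) cube([131, 4968, 2560]);


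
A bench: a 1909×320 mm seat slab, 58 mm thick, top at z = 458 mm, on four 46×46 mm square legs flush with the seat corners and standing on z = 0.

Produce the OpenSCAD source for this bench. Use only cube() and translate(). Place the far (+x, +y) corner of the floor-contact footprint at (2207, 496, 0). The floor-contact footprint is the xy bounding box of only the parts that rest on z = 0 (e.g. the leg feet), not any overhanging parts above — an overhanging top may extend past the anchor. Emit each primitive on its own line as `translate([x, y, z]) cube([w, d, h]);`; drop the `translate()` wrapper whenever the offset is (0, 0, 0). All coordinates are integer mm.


// leg_h = 458 − 58 = 400
translate([298, 176, 400]) cube([1909, 320, 58]);
translate([298, 176, 0]) cube([46, 46, 400]);
translate([298, 450, 0]) cube([46, 46, 400]);
translate([2161, 176, 0]) cube([46, 46, 400]);
translate([2161, 450, 0]) cube([46, 46, 400]);


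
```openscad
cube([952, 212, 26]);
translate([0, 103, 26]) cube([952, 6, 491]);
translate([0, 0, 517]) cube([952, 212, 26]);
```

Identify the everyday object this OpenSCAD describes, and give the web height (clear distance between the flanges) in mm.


An I-beam. The web height is 491 mm.

Two wide flanges with a thin centred web — an I-beam. Overall 543 mm minus two 26 mm flanges gives a web of 543 − 2·26 = 491 mm.


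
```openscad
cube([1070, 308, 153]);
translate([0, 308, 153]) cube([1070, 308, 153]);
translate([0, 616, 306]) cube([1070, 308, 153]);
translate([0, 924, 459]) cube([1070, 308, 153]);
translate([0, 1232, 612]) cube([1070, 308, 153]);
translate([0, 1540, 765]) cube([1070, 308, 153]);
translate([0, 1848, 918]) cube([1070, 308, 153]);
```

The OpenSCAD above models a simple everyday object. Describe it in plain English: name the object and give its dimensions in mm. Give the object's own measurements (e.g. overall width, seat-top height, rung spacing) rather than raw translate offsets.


A straight staircase of 7 solid steps. Each step is 1070 mm wide (x), 308 mm deep (y, the going) and 153 mm tall (the rise). The first step rests on the floor; each subsequent step sits one going further in +y and one rise higher in +z, directly behind and above the previous step with no overlap.


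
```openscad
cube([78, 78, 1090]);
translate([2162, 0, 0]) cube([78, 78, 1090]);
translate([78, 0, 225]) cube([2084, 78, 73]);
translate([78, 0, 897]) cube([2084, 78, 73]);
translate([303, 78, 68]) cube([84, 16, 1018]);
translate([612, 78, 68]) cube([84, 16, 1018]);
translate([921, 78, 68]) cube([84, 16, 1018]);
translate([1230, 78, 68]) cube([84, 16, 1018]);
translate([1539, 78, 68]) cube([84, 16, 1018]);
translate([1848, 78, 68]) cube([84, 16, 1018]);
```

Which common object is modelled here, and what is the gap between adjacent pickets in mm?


A fence section. The picket gap is 225 mm.

Two posts, two rails, 6 pickets — a fence section. Span 2084 mm holds 6 pickets of 84 mm with 7 equal gaps: ⌊(2084 − 6·84) / 7⌋ = 225 mm.


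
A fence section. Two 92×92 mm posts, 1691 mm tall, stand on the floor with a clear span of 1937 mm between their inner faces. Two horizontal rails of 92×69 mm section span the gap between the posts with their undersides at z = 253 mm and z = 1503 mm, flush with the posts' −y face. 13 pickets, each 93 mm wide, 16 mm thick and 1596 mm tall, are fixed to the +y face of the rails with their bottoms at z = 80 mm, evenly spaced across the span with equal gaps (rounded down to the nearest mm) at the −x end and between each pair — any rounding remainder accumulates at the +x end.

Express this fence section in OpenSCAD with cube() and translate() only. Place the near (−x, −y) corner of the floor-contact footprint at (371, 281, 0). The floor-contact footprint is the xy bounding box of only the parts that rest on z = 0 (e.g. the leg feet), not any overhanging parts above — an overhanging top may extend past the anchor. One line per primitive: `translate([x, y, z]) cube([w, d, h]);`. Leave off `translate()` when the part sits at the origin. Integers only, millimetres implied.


translate([371, 281, 0]) cube([92, 92, 1691]);
translate([2400, 281, 0]) cube([92, 92, 1691]);
translate([463, 281, 253]) cube([1937, 92, 69]);
translate([463, 281, 1503]) cube([1937, 92, 69]);
translate([515, 373, 80]) cube([93, 16, 1596]);
translate([660, 373, 80]) cube([93, 16, 1596]);
translate([805, 373, 80]) cube([93, 16, 1596]);
translate([950, 373, 80]) cube([93, 16, 1596]);
translate([1095, 373, 80]) cube([93, 16, 1596]);
translate([1240, 373, 80]) cube([93, 16, 1596]);
translate([1385, 373, 80]) cube([93, 16, 1596]);
translate([1530, 373, 80]) cube([93, 16, 1596]);
translate([1675, 373, 80]) cube([93, 16, 1596]);
translate([1820, 373, 80]) cube([93, 16, 1596]);
translate([1965, 373, 80]) cube([93, 16, 1596]);
translate([2110, 373, 80]) cube([93, 16, 1596]);
translate([2255, 373, 80]) cube([93, 16, 1596]);


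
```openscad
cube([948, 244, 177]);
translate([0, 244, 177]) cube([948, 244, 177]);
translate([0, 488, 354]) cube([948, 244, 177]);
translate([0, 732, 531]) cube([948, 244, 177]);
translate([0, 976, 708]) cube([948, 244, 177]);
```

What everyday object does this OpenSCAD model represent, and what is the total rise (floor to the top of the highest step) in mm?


A staircase. The total rise is 885 mm.

5 identical blocks, each offset up and back from the previous — a staircase. Each step is 177 mm tall and there are 5 of them, so the total rise is 5 × 177 = 885 mm.


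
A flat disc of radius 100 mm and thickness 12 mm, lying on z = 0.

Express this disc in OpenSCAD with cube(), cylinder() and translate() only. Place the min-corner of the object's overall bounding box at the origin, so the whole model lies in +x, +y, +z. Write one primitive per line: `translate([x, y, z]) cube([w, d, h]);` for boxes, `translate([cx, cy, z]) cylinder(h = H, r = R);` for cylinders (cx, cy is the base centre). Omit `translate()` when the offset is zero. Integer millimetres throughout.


translate([100, 100, 0]) cylinder(h = 12, r = 100);


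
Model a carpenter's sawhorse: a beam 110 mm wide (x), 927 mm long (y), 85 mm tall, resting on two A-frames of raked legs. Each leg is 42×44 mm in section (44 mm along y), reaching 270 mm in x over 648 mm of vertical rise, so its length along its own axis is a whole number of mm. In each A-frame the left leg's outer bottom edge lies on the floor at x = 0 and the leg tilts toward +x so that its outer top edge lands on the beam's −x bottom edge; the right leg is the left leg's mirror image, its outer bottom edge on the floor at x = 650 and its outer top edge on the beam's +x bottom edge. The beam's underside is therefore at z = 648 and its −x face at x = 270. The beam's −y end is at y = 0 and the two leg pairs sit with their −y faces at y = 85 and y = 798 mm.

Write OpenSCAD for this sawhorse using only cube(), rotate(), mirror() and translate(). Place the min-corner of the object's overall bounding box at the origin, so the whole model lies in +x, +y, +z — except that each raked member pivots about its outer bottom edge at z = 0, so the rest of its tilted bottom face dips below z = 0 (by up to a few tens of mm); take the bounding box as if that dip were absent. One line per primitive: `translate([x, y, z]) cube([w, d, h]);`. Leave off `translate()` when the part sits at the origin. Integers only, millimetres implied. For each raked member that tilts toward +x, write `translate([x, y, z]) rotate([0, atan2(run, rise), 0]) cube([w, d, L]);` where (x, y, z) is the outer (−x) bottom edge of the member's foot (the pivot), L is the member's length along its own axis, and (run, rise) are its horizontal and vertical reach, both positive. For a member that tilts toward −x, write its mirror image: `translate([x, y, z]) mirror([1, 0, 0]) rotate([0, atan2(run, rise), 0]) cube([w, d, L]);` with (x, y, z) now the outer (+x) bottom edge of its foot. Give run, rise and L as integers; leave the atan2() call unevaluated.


translate([270, 0, 648]) cube([110, 927, 85]);
translate([0, 85, 0]) rotate([0, atan2(270, 648), 0]) cube([42, 44, 702]);
translate([650, 85, 0]) mirror([1, 0, 0]) rotate([0, atan2(270, 648), 0]) cube([42, 44, 702]);
translate([0, 798, 0]) rotate([0, atan2(270, 648), 0]) cube([42, 44, 702]);
translate([650, 798, 0]) mirror([1, 0, 0]) rotate([0, atan2(270, 648), 0]) cube([42, 44, 702]);


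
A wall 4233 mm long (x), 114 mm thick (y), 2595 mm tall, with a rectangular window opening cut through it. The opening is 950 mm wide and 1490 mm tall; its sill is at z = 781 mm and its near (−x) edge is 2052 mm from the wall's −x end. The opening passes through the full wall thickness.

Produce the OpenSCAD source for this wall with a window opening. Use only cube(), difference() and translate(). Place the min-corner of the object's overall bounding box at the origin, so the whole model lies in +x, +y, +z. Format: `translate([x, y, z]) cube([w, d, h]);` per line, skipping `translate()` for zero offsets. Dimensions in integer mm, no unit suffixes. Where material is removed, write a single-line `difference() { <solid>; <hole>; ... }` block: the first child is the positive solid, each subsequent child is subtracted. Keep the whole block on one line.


difference() { cube([4233, 114, 2595]); translate([2052, 0, 781]) cube([950, 114, 1490]); }


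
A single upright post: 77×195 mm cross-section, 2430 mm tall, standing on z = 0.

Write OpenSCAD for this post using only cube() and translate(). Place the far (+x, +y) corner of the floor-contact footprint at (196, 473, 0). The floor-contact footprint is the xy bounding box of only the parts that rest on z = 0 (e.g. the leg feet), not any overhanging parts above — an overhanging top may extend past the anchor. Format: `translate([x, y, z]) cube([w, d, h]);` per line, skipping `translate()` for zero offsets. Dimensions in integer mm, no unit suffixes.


translate([119, 278, 0]) cube([77, 195, 2430]);


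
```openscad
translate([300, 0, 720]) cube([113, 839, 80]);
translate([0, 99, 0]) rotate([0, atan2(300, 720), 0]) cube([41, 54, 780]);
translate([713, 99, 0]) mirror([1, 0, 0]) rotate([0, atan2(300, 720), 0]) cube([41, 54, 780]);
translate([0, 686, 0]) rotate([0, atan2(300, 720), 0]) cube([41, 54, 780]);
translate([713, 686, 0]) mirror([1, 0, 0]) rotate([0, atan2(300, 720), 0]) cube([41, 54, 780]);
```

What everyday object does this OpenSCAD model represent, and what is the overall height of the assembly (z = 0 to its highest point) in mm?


A sawhorse. The overall height is 800 mm.

A beam across two mirrored pairs of raked legs — a sawhorse. The beam's underside is at z = 720 (matching the legs' vertical rise in atan2(300, 720)) and the beam is 80 mm tall, so its top is at 720 + 80 = 800 mm. The raked legs top out at the beam's underside, so that is the highest point.


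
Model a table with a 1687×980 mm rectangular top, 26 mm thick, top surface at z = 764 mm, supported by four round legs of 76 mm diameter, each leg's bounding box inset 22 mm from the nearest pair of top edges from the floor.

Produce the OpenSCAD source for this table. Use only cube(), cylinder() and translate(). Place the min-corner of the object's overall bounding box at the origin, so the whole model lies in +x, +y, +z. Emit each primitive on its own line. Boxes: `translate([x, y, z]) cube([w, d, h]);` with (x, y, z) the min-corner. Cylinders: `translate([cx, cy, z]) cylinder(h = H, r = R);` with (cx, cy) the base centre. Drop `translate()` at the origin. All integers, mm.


translate([0, 0, 738]) cube([1687, 980, 26]);
translate([60, 60, 0]) cylinder(h = 738, r = 38);
translate([1627, 60, 0]) cylinder(h = 738, r = 38);
translate([60, 920, 0]) cylinder(h = 738, r = 38);
translate([1627, 920, 0]) cylinder(h = 738, r = 38);


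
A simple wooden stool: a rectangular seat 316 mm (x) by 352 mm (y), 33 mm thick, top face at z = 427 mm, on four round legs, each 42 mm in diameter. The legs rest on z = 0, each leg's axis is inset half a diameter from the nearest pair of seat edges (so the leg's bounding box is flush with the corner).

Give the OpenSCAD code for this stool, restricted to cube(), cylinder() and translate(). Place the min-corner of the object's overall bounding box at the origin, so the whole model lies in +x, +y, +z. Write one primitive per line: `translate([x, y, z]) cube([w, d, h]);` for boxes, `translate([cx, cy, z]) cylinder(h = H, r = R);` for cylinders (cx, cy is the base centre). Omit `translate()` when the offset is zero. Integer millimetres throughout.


translate([0, 0, 394]) cube([316, 352, 33]);
translate([21, 21, 0]) cylinder(h = 394, r = 21);
translate([295, 21, 0]) cylinder(h = 394, r = 21);
translate([21, 331, 0]) cylinder(h = 394, r = 21);
translate([295, 331, 0]) cylinder(h = 394, r = 21);


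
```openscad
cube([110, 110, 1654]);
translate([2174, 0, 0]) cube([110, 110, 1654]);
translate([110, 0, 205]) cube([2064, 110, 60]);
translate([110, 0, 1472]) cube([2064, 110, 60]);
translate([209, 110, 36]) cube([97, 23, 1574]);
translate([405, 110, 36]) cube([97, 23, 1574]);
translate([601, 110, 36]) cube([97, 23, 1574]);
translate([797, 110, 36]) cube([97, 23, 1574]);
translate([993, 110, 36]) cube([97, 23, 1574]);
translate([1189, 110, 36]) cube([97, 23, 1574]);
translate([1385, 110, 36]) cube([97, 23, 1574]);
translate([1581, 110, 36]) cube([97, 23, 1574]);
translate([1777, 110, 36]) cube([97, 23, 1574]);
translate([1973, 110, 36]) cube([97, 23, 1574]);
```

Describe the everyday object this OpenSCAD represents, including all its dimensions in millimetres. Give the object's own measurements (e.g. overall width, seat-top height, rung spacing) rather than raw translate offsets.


A fence section. Two 110×110 mm posts, 1654 mm tall, stand on the floor with a clear span of 2064 mm between their inner faces. Two horizontal rails of 110×60 mm section span the gap between the posts with their undersides at z = 205 mm and z = 1472 mm, flush with the posts' −y face. 10 pickets, each 97 mm wide, 23 mm thick and 1574 mm tall, are fixed to the +y face of the rails with their bottoms at z = 36 mm, spaced across the span with a 99 mm gap after the −x post and between neighbouring pickets, with 104 mm left before the +x post.


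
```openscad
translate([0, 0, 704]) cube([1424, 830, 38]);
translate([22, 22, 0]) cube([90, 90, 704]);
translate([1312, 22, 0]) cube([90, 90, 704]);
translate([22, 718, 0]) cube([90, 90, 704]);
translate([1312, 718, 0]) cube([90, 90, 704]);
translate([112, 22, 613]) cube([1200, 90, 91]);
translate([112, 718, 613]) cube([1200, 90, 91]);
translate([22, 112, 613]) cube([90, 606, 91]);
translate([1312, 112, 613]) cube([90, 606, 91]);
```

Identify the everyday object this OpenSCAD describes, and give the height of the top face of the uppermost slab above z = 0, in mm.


A table. The table height is 742 mm.

A 1424×830×38 slab sits at z = 704 on four 90 mm square posts — a table. The top surface is at 704 + 38 = 742 mm.


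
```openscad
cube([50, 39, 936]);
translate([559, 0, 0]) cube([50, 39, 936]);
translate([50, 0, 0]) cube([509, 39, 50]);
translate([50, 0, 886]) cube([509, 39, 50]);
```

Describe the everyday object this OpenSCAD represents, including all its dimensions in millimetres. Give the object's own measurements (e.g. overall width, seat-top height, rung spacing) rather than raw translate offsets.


A rectangular picture frame lying in the x–z plane (depth along y). The opening is 509 mm wide (x) by 836 mm tall (z), surrounded by a border 50 mm wide on all four sides. The frame is 39 mm deep and is made of two full-height vertical stiles with two horizontal rails fitted between them.


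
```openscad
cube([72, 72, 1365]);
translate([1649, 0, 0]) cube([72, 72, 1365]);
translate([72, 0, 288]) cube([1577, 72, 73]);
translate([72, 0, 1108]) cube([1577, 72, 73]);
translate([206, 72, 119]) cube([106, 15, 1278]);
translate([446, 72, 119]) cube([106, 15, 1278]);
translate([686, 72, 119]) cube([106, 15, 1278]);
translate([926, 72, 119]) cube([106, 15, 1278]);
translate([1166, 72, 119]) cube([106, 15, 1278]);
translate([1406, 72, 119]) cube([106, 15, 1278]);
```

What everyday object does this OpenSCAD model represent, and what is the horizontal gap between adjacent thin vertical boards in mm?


A fence section. The picket gap is 134 mm.

Two posts, two rails, 6 pickets — a fence section. Span 1577 mm holds 6 pickets of 106 mm with 7 equal gaps: ⌊(1577 − 6·106) / 7⌋ = 134 mm.


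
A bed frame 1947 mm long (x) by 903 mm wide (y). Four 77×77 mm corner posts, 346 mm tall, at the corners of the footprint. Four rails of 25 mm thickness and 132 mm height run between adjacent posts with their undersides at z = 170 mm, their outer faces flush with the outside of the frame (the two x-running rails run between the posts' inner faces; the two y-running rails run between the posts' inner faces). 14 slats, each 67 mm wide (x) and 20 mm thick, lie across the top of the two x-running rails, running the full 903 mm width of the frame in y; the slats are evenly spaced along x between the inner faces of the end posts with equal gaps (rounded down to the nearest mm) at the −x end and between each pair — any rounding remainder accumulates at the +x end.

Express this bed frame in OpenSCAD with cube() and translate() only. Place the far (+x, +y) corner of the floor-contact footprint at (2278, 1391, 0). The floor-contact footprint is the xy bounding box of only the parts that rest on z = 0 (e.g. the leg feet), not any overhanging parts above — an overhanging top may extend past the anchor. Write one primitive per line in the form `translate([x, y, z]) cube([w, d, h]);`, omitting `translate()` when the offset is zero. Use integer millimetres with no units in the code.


// slat z = rail_z + rail_h = 170 + 132 = 302
// slat gap = ⌊(1793 − 14·67) / 15⌋ = 57
translate([331, 488, 0]) cube([77, 77, 346]);
translate([331, 1314, 0]) cube([77, 77, 346]);
translate([2201, 488, 0]) cube([77, 77, 346]);
translate([2201, 1314, 0]) cube([77, 77, 346]);
translate([408, 488, 170]) cube([1793, 25, 132]);
translate([408, 1366, 170]) cube([1793, 25, 132]);
translate([331, 565, 170]) cube([25, 749, 132]);
translate([2253, 565, 170]) cube([25, 749, 132]);
translate([465, 488, 302]) cube([67, 903, 20]);
translate([589, 488, 302]) cube([67, 903, 20]);
translate([713, 488, 302]) cube([67, 903, 20]);
translate([837, 488, 302]) cube([67, 903, 20]);
translate([961, 488, 302]) cube([67, 903, 20]);
translate([1085, 488, 302]) cube([67, 903, 20]);
translate([1209, 488, 302]) cube([67, 903, 20]);
translate([1333, 488, 302]) cube([67, 903, 20]);
translate([1457, 488, 302]) cube([67, 903, 20]);
translate([1581, 488, 302]) cube([67, 903, 20]);
translate([1705, 488, 302]) cube([67, 903, 20]);
translate([1829, 488, 302]) cube([67, 903, 20]);
translate([1953, 488, 302]) cube([67, 903, 20]);
translate([2077, 488, 302]) cube([67, 903, 20]);


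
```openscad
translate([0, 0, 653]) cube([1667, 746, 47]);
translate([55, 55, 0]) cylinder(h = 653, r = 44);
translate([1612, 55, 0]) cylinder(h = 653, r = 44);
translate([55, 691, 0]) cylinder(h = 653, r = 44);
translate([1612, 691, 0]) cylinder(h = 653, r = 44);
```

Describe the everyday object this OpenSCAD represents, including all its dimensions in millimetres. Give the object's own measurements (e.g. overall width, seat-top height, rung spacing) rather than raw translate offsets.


A rectangular dining table. The top is 1667×746×47 mm with its upper surface at z = 700 mm. It stands on four round legs of 88 mm diameter, each leg's bounding box inset 11 mm from the nearest pair of top edges, running from the floor to the underside of the top.


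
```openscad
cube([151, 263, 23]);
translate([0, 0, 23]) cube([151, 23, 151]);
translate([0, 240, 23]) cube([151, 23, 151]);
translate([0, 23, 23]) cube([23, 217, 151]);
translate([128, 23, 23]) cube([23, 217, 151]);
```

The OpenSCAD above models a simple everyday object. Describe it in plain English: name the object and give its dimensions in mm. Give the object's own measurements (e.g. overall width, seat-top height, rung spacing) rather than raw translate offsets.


An open-topped rectangular box: outside dimensions 151×263×174 mm, with a uniform wall and base thickness of 23 mm. The base is a full 151×263 slab on the floor; four walls sit on top of the base. The front and back walls (the −y and +y sides) span the full width; the two side walls fit between them.


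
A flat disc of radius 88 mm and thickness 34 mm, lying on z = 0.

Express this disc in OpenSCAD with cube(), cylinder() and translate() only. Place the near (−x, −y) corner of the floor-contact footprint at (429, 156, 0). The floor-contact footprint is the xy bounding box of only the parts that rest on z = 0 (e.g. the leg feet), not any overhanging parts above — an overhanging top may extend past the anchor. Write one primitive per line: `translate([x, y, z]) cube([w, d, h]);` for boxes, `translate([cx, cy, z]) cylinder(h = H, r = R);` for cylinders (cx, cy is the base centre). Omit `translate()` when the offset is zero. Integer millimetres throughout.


translate([517, 244, 0]) cylinder(h = 34, r = 88);


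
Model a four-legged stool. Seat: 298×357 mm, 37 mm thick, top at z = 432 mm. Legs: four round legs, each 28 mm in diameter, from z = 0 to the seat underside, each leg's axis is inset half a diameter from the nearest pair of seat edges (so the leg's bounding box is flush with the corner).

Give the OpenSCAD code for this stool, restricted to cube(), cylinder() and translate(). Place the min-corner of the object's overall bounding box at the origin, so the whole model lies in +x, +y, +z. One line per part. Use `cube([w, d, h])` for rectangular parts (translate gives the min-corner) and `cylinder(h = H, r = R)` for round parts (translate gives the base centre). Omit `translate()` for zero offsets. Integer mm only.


translate([0, 0, 395]) cube([298, 357, 37]);
translate([14, 14, 0]) cylinder(h = 395, r = 14);
translate([284, 14, 0]) cylinder(h = 395, r = 14);
translate([14, 343, 0]) cylinder(h = 395, r = 14);
translate([284, 343, 0]) cylinder(h = 395, r = 14);


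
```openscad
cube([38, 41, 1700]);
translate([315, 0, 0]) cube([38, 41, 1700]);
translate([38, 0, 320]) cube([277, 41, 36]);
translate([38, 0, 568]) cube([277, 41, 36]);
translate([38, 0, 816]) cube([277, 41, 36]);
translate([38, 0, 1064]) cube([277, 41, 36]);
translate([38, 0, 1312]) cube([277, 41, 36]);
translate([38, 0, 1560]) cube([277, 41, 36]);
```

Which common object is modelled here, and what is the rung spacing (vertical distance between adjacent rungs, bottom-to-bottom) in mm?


A ladder. The rung spacing is 248 mm.

Two tall 38×41 posts with 6 short bars between them — a ladder. Adjacent rungs sit at z = 320 and z = 568, so the spacing is 568 − 320 = 248 mm.


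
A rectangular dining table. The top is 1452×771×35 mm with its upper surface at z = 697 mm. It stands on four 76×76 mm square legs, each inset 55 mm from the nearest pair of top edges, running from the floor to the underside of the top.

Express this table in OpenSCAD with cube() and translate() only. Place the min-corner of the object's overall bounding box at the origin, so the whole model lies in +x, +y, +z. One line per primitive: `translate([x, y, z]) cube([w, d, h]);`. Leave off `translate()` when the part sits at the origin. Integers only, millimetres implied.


translate([0, 0, 662]) cube([1452, 771, 35]);
translate([55, 55, 0]) cube([76, 76, 662]);
translate([1321, 55, 0]) cube([76, 76, 662]);
translate([55, 640, 0]) cube([76, 76, 662]);
translate([1321, 640, 0]) cube([76, 76, 662]);


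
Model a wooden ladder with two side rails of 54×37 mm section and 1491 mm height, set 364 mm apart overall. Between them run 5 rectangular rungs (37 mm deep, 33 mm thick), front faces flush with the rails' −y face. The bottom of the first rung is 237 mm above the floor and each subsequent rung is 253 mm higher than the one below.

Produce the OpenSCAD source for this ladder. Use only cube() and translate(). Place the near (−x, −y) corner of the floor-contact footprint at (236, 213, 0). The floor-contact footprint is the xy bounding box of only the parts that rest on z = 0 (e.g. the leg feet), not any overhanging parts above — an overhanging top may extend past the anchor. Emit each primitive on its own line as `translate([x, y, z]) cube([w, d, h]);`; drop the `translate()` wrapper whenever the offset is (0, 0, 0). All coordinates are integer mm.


translate([236, 213, 0]) cube([54, 37, 1491]);
translate([546, 213, 0]) cube([54, 37, 1491]);
translate([290, 213, 237]) cube([256, 37, 33]);
translate([290, 213, 490]) cube([256, 37, 33]);
translate([290, 213, 743]) cube([256, 37, 33]);
translate([290, 213, 996]) cube([256, 37, 33]);
translate([290, 213, 1249]) cube([256, 37, 33]);


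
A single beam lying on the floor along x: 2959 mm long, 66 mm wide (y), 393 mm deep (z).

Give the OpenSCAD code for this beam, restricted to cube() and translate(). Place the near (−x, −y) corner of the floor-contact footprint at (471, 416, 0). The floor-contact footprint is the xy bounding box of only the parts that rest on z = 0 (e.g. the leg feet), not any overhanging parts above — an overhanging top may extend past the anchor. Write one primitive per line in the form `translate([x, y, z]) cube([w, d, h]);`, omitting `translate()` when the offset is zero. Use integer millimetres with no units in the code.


translate([471, 416, 0]) cube([2959, 66, 393]);


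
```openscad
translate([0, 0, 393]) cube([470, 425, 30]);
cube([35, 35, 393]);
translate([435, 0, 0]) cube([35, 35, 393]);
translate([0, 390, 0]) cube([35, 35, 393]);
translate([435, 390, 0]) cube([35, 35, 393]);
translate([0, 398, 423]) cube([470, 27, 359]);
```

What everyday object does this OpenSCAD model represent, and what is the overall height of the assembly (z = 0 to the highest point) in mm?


A chair. The overall height is 782 mm.

A slab on four corner posts with a tall panel at the back — a chair. The seat slab sits at z = 393 with thickness 30, and the 359 mm backrest starts at the seat top, so the overall height is 393 + 30 + 359 = 782 mm.


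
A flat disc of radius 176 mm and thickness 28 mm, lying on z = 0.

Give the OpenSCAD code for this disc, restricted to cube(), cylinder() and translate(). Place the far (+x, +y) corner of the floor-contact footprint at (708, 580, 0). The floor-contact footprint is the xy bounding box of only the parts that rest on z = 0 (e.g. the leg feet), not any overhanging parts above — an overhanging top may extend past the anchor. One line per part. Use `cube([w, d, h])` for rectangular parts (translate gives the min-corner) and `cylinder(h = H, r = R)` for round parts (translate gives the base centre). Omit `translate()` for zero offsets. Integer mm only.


translate([532, 404, 0]) cylinder(h = 28, r = 176);


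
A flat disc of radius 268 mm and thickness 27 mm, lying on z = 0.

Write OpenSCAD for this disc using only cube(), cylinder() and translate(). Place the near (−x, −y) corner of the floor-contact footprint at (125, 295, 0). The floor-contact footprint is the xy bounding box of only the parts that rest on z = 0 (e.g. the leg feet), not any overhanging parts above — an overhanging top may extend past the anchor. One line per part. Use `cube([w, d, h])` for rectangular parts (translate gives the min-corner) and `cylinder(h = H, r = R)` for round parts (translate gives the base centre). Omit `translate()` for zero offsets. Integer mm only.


translate([393, 563, 0]) cylinder(h = 27, r = 268);


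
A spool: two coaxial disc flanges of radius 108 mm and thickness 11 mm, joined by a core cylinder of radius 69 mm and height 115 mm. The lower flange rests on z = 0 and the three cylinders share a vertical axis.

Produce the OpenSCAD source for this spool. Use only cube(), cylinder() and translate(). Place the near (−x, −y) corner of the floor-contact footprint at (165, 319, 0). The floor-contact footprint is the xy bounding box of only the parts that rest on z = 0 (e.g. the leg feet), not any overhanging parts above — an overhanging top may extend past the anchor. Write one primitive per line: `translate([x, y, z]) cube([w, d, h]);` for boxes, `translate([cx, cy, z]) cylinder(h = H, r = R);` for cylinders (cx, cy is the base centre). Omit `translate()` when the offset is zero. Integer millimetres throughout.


translate([273, 427, 0]) cylinder(h = 11, r = 108);
translate([273, 427, 11]) cylinder(h = 115, r = 69);
translate([273, 427, 126]) cylinder(h = 11, r = 108);


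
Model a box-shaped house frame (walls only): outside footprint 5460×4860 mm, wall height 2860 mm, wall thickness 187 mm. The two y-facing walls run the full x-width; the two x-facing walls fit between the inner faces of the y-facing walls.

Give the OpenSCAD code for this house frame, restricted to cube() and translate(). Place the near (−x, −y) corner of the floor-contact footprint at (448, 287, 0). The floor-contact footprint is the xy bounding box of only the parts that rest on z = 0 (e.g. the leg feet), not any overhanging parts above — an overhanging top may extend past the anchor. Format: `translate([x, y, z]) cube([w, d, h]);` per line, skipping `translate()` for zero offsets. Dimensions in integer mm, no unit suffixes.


translate([448, 287, 0]) cube([5460, 187, 2860]);
translate([448, 4960, 0]) cube([5460, 187, 2860]);
translate([448, 474, 0]) cube([187, 4486, 2860]);
translate([5721, 474, 0]) cube([187, 4486, 2860]);


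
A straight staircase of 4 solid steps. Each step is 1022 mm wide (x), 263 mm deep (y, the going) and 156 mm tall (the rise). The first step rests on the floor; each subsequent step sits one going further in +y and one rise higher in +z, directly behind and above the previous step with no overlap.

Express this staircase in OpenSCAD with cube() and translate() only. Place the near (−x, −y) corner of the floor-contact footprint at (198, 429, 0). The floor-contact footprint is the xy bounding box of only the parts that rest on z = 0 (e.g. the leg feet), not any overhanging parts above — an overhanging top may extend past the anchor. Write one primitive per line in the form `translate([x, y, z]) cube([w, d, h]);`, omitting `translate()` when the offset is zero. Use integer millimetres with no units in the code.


translate([198, 429, 0]) cube([1022, 263, 156]);
translate([198, 692, 156]) cube([1022, 263, 156]);
translate([198, 955, 312]) cube([1022, 263, 156]);
translate([198, 1218, 468]) cube([1022, 263, 156]);


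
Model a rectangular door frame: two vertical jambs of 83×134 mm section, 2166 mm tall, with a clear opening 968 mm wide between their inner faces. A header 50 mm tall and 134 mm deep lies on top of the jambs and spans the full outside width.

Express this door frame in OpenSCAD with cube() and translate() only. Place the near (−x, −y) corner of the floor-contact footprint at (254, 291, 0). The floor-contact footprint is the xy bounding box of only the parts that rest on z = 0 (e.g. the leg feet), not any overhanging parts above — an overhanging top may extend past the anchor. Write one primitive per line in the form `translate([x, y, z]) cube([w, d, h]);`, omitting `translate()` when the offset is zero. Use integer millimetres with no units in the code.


translate([254, 291, 0]) cube([83, 134, 2166]);
translate([1305, 291, 0]) cube([83, 134, 2166]);
translate([254, 291, 2166]) cube([1134, 134, 50]);


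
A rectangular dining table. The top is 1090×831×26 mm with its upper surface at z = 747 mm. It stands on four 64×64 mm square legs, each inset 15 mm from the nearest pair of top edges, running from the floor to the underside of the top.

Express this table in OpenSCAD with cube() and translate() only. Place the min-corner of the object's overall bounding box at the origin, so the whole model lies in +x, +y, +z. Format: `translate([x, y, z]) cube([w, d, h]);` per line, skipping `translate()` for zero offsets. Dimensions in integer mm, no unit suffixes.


// leg_h = 747 - 26 = 721
translate([0, 0, 721]) cube([1090, 831, 26]);
translate([15, 15, 0]) cube([64, 64, 721]);
translate([1011, 15, 0]) cube([64, 64, 721]);
translate([15, 752, 0]) cube([64, 64, 721]);
translate([1011, 752, 0]) cube([64, 64, 721]);


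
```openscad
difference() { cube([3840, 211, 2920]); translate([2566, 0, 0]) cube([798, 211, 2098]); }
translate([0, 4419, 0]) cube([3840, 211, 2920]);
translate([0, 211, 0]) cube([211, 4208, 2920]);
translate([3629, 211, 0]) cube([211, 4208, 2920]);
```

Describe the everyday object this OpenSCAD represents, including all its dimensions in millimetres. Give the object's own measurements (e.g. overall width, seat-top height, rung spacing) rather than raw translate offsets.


A single room: four walls, each 2920 mm tall and 211 mm thick, enclosing an outside footprint 3840×4630 mm (x × y), no floor or roof. The front and back walls (−y and +y sides) run the full x-width; the side walls fit between their inner faces. A door opening 798 mm wide and 2098 mm tall is cut through the front wall from the floor up, its −x edge 2566 mm from the wall's −x end.


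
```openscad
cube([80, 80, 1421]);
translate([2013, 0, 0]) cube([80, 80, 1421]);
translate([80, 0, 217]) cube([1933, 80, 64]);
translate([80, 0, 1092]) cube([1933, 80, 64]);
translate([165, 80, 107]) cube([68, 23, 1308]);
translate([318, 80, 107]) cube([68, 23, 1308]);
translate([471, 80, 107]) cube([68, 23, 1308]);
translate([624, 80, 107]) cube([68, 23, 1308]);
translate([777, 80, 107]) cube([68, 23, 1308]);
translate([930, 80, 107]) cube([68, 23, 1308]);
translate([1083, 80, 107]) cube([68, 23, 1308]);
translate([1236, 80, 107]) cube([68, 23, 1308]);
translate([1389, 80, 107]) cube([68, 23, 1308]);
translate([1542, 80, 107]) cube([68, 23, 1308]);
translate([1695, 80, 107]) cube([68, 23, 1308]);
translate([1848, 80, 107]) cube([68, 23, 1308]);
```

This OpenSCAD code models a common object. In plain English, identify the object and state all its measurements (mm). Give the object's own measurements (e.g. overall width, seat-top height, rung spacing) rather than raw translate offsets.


A fence section. Two 80×80 mm posts, 1421 mm tall, stand on the floor with a clear span of 1933 mm between their inner faces. Two horizontal rails of 80×64 mm section span the gap between the posts with their undersides at z = 217 mm and z = 1092 mm, flush with the posts' −y face. 12 pickets, each 68 mm wide, 23 mm thick and 1308 mm tall, are fixed to the +y face of the rails with their bottoms at z = 107 mm, spaced across the span with a 85 mm gap after the −x post and between neighbouring pickets, with 97 mm left before the +x post.


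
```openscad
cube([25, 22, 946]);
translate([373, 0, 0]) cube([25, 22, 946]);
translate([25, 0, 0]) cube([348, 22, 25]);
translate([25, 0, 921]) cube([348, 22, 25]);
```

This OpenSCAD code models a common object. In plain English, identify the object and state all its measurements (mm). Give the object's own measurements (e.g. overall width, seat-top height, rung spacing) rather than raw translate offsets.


A rectangular picture frame lying in the x–z plane (depth along y). The opening is 348 mm wide (x) by 896 mm tall (z), surrounded by a border 25 mm wide on all four sides. The frame is 22 mm deep and is made of two full-height vertical stiles with two horizontal rails fitted between them.


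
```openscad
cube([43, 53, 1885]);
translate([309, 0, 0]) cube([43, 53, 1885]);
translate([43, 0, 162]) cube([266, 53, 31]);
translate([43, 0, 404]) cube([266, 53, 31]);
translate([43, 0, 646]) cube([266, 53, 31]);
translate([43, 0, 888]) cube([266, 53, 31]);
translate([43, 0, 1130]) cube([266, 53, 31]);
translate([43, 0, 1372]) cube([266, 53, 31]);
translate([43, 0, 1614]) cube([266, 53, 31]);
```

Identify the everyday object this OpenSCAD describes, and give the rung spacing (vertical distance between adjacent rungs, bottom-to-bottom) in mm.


A ladder. The rung spacing is 242 mm.

Two tall 43×53 posts with 7 short bars between them — a ladder. Adjacent rungs sit at z = 162 and z = 404, so the spacing is 404 − 162 = 242 mm.


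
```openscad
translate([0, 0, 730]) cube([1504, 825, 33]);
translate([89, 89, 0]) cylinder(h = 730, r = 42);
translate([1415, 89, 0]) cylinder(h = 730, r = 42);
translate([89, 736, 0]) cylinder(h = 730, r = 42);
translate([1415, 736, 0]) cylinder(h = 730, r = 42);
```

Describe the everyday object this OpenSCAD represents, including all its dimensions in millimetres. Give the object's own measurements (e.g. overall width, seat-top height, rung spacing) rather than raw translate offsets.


A rectangular dining table. The top is 1504×825×33 mm with its upper surface at z = 763 mm. It stands on four round legs of 84 mm diameter, each leg's bounding box inset 47 mm from the nearest pair of top edges, running from the floor to the underside of the top.


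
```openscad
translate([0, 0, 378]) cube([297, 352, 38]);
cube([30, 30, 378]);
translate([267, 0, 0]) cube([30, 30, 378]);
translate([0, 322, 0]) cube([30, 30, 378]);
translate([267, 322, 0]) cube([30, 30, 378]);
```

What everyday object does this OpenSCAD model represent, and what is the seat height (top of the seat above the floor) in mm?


A stool. The seat height is 416 mm.

A 297×352×38 slab at z = 378 on four corner posts — a stool. The seat top is 378 + 38 = 416 mm.


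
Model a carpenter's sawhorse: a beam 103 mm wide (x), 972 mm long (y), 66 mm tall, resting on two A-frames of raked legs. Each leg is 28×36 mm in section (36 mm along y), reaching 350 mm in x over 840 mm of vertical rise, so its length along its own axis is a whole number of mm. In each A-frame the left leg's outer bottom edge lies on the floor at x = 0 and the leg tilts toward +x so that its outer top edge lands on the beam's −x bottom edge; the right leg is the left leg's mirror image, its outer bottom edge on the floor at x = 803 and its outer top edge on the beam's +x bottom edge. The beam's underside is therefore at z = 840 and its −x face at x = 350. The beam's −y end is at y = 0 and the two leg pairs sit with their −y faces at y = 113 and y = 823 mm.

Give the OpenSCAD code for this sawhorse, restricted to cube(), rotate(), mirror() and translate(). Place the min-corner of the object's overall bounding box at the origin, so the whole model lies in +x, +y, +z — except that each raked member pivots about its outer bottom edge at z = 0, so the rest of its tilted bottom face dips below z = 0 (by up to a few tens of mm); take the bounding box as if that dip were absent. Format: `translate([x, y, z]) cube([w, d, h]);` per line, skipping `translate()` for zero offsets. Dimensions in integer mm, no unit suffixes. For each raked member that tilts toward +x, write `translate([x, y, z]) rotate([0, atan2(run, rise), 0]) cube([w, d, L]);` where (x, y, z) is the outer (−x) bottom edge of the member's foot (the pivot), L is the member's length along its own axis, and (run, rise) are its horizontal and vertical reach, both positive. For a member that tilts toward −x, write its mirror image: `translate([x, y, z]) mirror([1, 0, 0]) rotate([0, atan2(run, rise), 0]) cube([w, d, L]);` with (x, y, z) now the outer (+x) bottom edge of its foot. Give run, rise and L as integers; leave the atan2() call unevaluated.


translate([350, 0, 840]) cube([103, 972, 66]);
translate([0, 113, 0]) rotate([0, atan2(350, 840), 0]) cube([28, 36, 910]);
translate([803, 113, 0]) mirror([1, 0, 0]) rotate([0, atan2(350, 840), 0]) cube([28, 36, 910]);
translate([0, 823, 0]) rotate([0, atan2(350, 840), 0]) cube([28, 36, 910]);
translate([803, 823, 0]) mirror([1, 0, 0]) rotate([0, atan2(350, 840), 0]) cube([28, 36, 910]);
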